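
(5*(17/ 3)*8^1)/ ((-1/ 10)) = -2266.67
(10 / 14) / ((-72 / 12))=-5 / 42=-0.12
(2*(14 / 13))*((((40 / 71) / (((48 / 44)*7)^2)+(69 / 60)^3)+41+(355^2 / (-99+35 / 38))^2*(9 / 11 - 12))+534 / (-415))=-58647535151156900473254151 / 1474897397119146000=-39763806.80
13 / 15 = 0.87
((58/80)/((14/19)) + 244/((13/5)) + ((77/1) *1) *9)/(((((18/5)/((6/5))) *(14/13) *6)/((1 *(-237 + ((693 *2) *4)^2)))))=19586846694633/15680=1249161141.24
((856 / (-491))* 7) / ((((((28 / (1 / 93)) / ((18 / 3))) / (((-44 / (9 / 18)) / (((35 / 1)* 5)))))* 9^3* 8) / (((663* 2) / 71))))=2080936 / 45956384775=0.00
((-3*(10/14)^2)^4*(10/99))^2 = 1235961914062500/4021184598921721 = 0.31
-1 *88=-88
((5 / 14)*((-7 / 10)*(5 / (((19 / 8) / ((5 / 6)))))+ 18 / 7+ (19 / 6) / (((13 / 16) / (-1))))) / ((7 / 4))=-0.52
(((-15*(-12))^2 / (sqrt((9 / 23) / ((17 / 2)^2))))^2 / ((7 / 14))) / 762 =64608840000 / 127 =508731023.62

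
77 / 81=0.95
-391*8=-3128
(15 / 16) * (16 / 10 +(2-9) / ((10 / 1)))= 27 / 32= 0.84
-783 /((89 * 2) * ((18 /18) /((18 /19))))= -7047 /1691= -4.17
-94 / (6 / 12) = -188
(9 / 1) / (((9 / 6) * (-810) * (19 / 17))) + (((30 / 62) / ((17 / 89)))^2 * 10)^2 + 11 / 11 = 814924142231992168 / 197847164436165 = 4118.96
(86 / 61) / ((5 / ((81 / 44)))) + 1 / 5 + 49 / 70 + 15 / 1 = 55086 / 3355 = 16.42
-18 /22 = -9 /11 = -0.82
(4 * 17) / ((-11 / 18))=-1224 / 11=-111.27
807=807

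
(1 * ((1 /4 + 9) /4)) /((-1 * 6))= -37 /96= -0.39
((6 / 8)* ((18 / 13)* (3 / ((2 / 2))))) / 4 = 81 / 104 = 0.78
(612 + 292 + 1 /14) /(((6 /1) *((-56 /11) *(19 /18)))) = -417681 /14896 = -28.04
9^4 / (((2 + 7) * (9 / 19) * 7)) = 219.86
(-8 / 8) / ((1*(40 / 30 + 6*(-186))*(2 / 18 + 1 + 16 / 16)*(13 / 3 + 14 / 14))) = 81 / 1016576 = 0.00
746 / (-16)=-373 / 8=-46.62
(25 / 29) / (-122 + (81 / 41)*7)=-205 / 25723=-0.01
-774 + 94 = -680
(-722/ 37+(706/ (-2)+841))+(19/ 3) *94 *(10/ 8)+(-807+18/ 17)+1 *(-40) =366.71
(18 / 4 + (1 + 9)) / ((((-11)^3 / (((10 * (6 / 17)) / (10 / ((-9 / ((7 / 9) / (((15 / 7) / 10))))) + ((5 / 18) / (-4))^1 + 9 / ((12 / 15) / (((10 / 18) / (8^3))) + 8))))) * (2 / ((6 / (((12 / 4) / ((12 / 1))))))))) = 139023216 / 1232446105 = 0.11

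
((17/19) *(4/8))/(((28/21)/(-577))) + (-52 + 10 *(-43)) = -102691/152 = -675.60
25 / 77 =0.32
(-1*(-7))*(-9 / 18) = -7 / 2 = -3.50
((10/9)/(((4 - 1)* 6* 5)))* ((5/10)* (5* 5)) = 25/162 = 0.15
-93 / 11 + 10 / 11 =-83 / 11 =-7.55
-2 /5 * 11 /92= -11 /230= -0.05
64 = 64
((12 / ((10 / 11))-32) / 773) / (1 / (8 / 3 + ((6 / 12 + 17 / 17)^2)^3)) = -126853 / 371040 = -0.34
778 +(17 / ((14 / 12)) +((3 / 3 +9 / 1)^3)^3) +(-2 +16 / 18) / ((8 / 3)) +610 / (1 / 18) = 84000988861 / 84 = 1000011772.15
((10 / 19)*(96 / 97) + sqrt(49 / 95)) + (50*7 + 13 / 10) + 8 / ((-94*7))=7*sqrt(95) / 95 + 2133181691 / 6063470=352.53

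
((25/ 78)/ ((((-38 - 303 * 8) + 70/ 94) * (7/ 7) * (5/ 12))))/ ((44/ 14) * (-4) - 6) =329/ 19549751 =0.00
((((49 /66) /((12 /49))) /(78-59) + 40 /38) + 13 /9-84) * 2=-1224055 /7524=-162.69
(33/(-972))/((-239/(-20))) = -55/19359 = -0.00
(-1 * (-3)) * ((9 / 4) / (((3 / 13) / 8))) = 234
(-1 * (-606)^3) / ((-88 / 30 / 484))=-36719927640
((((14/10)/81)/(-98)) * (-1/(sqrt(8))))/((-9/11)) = -11 * sqrt(2)/204120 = -0.00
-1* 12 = -12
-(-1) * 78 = 78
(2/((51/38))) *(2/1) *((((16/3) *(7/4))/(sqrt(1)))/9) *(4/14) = 1216/1377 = 0.88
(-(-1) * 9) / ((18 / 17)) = 17 / 2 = 8.50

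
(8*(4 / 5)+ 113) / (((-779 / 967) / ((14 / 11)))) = -8082186 / 42845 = -188.64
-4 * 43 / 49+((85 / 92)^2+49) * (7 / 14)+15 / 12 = 18801313 / 829472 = 22.67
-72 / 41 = -1.76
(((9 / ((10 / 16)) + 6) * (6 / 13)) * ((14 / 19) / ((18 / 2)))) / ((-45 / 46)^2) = 2014432 / 2500875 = 0.81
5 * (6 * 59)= 1770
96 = 96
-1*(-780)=780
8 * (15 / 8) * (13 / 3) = 65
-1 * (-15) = 15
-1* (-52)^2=-2704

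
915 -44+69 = 940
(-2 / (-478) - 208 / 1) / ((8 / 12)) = -149133 / 478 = -311.99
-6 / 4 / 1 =-3 / 2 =-1.50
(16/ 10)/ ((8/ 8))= 8/ 5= 1.60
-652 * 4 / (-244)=652 / 61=10.69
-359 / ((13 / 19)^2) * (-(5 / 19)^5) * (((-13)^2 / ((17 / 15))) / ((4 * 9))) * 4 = 5609375 / 349809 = 16.04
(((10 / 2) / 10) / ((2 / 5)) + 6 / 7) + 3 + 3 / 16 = 593 / 112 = 5.29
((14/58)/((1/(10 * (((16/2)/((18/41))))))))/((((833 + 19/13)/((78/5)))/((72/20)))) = 48503/16385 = 2.96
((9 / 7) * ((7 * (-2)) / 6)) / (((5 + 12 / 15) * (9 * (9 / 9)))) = -0.06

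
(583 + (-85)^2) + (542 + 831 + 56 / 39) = 358115 / 39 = 9182.44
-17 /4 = -4.25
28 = 28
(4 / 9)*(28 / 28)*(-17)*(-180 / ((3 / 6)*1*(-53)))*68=-184960 / 53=-3489.81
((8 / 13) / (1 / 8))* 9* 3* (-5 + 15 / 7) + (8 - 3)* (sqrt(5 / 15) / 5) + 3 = -34287 / 91 + sqrt(3) / 3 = -376.20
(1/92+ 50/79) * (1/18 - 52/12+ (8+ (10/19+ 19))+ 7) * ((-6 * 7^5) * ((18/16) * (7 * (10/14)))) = -12202954706775/1104736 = -11046036.98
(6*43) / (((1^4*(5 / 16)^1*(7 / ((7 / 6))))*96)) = 43 / 30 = 1.43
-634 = -634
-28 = -28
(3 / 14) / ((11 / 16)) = 24 / 77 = 0.31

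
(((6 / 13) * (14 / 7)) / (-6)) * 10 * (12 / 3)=-6.15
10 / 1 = 10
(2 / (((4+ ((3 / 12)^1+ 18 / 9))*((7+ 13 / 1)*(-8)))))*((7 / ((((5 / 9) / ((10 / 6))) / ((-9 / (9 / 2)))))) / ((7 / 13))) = 39 / 250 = 0.16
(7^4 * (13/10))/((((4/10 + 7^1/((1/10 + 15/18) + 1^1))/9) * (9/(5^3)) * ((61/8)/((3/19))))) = 1357765500/675697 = 2009.43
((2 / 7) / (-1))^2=4 / 49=0.08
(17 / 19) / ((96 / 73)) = 1241 / 1824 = 0.68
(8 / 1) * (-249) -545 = -2537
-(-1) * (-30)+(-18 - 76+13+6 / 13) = -1437 / 13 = -110.54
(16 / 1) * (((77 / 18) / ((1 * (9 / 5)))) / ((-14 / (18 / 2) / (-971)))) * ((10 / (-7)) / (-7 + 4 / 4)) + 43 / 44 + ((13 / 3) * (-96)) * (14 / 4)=34896431 / 8316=4196.30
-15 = -15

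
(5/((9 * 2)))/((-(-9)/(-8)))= -20/81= -0.25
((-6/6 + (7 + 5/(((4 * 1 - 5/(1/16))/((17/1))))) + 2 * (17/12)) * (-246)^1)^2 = 5201150161/1444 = 3601904.54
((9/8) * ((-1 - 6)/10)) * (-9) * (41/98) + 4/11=41011/12320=3.33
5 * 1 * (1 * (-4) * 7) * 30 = -4200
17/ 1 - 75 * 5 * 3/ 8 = -989/ 8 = -123.62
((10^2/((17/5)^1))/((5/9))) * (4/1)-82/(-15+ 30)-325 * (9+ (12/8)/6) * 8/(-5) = 1279156/255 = 5016.30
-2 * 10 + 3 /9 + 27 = 22 /3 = 7.33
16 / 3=5.33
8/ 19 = 0.42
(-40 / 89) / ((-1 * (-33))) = -40 / 2937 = -0.01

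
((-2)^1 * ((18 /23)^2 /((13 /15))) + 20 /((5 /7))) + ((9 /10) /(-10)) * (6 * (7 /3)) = 8708549 /343850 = 25.33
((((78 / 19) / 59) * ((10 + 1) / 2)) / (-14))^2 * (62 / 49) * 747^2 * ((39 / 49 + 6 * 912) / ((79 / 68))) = 29026971894866730642 / 11679562003711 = 2485279.15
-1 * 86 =-86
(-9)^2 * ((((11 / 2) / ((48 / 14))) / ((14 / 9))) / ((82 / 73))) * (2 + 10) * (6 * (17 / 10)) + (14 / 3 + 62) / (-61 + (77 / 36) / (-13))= 1367183217 / 150224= 9100.96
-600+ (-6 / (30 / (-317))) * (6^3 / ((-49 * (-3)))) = -124176 / 245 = -506.84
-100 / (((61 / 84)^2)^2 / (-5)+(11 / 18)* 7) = -24893568000 / 1051045679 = -23.68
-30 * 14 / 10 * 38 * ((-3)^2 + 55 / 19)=-18984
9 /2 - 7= -5 /2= -2.50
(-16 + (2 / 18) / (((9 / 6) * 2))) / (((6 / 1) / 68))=-14654 / 81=-180.91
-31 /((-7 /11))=341 /7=48.71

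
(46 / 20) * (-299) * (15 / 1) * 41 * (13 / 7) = -10996323 / 14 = -785451.64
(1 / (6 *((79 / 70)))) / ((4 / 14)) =245 / 474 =0.52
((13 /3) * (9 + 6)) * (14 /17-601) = -663195 /17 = -39011.47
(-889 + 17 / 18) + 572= -5689 / 18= -316.06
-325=-325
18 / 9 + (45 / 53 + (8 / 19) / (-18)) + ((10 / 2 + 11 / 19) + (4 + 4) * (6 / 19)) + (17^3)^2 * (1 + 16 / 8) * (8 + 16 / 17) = 647454802.93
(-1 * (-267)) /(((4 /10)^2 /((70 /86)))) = 233625 /172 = 1358.28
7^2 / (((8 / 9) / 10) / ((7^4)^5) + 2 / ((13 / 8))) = 2287245313421048008665 / 57450431734280640772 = 39.81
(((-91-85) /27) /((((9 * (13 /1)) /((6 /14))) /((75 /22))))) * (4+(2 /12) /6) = -7250 /22113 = -0.33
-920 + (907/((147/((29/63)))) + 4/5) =-42432041/46305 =-916.36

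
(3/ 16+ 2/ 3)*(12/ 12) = 41/ 48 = 0.85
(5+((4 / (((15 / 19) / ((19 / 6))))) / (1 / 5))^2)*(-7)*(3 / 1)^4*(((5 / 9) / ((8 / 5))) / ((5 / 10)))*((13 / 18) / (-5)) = 237368495 / 648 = 366309.41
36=36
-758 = -758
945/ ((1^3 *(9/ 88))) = 9240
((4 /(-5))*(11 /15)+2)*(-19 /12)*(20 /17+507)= -8699473 /7650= -1137.19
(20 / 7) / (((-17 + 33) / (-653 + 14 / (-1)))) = -3335 / 28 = -119.11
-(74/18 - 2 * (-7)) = -163/9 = -18.11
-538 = -538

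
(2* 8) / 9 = 16 / 9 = 1.78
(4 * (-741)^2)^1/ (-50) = -1098162/ 25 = -43926.48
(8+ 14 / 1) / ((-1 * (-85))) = 22 / 85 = 0.26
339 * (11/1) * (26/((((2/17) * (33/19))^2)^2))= 15989389614029/287496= 55616042.01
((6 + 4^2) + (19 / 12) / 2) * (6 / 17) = 547 / 68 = 8.04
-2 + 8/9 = -10/9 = -1.11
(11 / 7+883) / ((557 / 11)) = 68112 / 3899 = 17.47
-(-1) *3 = 3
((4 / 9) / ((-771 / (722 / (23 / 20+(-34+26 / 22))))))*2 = 1270720 / 48344013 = 0.03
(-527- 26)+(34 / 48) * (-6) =-2229 / 4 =-557.25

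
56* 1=56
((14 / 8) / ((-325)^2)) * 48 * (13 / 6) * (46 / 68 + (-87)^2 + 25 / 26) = 23423554 / 1795625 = 13.04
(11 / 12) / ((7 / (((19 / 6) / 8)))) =209 / 4032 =0.05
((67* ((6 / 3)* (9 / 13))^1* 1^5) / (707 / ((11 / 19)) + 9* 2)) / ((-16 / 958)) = -3177207 / 708812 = -4.48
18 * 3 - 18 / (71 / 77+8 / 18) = 38664 / 947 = 40.83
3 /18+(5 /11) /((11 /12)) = 481 /726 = 0.66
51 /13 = 3.92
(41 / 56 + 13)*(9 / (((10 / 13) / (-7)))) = -89973 / 80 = -1124.66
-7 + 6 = -1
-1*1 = -1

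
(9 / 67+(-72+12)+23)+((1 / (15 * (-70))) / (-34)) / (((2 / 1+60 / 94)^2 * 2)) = -2711680459997 / 73555708800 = -36.87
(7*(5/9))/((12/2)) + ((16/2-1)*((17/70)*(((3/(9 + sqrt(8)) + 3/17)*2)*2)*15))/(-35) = -130247/137970 + 612*sqrt(2)/2555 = -0.61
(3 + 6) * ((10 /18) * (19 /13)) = 95 /13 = 7.31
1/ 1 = 1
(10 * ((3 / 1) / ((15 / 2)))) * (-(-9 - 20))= 116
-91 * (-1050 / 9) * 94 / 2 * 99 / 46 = 24699675 / 23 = 1073898.91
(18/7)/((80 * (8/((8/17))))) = 9/4760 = 0.00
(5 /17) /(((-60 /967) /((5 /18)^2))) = -24175 /66096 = -0.37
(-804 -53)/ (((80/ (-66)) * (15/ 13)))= 122551/ 200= 612.76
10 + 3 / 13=133 / 13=10.23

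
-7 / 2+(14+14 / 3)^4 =19668425 / 162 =121410.03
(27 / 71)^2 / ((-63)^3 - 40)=-729 / 1260688567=-0.00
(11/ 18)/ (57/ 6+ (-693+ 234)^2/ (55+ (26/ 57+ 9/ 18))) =70169/ 433408221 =0.00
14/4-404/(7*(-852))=10639/2982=3.57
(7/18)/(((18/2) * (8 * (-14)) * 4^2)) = -1/41472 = -0.00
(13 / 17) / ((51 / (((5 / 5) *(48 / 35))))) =208 / 10115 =0.02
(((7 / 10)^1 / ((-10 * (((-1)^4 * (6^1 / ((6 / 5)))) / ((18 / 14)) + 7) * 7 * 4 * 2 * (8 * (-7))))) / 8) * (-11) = -99 / 35123200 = -0.00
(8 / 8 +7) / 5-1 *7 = -27 / 5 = -5.40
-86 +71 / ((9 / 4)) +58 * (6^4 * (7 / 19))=4726274 / 171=27639.03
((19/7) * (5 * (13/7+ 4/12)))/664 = 2185/48804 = 0.04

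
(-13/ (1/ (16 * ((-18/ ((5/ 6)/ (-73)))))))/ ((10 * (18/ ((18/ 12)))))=-68328/ 25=-2733.12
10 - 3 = 7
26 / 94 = 13 / 47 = 0.28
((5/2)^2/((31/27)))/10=135/248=0.54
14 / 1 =14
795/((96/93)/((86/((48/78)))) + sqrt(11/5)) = 533.33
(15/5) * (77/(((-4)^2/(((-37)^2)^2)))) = 432931191/16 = 27058199.44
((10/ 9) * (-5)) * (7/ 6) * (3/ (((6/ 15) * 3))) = -875/ 54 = -16.20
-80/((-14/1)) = 40/7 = 5.71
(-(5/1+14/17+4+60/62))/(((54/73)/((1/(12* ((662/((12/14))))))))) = -415151/263748744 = -0.00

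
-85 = -85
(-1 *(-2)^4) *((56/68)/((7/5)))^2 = -1600/289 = -5.54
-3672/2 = -1836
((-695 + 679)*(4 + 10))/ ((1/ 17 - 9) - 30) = 5.75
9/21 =3/7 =0.43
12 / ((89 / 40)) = 480 / 89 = 5.39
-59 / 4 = -14.75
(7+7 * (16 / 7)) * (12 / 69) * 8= 32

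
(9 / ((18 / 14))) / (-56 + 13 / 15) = -105 / 827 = -0.13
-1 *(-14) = 14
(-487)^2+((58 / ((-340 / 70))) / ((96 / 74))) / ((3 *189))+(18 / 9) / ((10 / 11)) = 237171.18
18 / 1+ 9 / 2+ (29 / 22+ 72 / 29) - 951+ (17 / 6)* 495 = 304837 / 638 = 477.80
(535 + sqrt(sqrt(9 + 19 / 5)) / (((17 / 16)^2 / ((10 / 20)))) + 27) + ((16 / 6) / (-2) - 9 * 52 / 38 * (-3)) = 256 * sqrt(2) * 5^(3 / 4) / 1445 + 34064 / 57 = 598.45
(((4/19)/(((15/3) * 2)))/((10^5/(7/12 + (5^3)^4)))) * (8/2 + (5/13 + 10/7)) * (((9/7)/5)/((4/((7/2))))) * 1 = 67.23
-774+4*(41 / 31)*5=-23174 / 31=-747.55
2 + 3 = 5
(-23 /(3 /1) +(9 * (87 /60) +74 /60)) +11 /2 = 12.12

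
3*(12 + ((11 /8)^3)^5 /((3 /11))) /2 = 47216367258770113 /70368744177664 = 670.98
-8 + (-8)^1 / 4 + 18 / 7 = -7.43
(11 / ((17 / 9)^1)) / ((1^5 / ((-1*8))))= -792 / 17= -46.59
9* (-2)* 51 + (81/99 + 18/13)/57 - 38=-2597347/2717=-955.96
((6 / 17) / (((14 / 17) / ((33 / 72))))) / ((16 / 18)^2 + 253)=891 / 1151192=0.00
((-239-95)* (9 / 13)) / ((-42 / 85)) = 42585 / 91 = 467.97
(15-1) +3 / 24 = 113 / 8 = 14.12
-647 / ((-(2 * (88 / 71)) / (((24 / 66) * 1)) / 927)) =42583599 / 484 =87982.64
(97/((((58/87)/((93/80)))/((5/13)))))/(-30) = -9021/4160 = -2.17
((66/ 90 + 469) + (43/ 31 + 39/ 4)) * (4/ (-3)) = -894419/ 1395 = -641.16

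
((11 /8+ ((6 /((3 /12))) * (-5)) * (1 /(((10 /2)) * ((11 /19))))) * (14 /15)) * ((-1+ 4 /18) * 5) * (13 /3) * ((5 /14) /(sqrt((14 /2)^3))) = 229255 * sqrt(7) /49896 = 12.16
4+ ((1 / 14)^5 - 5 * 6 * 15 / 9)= -24739903 / 537824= -46.00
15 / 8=1.88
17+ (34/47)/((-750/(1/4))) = 1198483/70500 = 17.00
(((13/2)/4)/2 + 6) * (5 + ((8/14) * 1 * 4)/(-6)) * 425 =4493525/336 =13373.59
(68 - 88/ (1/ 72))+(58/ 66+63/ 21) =-206716/ 33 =-6264.12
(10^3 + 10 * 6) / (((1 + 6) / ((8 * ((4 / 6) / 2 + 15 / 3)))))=135680 / 21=6460.95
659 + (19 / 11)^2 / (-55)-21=4245529 / 6655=637.95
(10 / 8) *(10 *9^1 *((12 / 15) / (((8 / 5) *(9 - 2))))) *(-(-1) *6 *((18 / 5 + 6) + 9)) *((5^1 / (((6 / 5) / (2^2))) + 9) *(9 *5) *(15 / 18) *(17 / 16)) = 58694625 / 64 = 917103.52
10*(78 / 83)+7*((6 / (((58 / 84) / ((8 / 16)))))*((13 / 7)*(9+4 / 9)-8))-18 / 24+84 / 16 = 1463627 / 4814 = 304.04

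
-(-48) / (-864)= -0.06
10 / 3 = 3.33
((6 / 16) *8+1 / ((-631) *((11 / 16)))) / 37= 20807 / 256817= 0.08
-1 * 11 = -11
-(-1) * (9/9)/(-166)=-1/166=-0.01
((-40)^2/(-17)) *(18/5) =-338.82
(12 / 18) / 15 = 2 / 45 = 0.04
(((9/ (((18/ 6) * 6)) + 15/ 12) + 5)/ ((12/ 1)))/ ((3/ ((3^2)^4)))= 19683/ 16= 1230.19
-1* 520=-520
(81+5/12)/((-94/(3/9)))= -0.29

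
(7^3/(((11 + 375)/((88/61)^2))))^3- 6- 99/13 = -35104657194011887561/4814977803253378501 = -7.29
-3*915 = -2745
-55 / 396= -5 / 36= -0.14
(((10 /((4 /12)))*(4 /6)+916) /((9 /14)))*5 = 7280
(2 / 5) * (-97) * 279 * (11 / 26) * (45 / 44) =-243567 / 52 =-4683.98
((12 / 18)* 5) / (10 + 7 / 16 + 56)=160 / 3189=0.05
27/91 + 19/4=1837/364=5.05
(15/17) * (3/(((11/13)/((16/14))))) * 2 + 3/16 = 153687/20944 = 7.34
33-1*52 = -19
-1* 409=-409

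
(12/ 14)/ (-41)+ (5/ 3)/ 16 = 1147/ 13776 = 0.08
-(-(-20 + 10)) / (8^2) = -5 / 32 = -0.16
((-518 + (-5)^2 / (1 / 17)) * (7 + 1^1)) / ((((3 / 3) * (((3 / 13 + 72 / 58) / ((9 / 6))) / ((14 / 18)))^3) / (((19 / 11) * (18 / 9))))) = -21650277194182 / 16924433625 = -1279.23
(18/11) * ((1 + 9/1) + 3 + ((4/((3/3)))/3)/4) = 240/11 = 21.82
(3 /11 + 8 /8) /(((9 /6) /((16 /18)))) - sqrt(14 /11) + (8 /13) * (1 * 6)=17168 /3861 - sqrt(154) /11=3.32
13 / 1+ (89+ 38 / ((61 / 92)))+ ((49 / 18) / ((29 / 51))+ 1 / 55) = 95806589 / 583770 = 164.12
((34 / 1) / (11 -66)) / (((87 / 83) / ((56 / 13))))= -158032 / 62205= -2.54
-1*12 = -12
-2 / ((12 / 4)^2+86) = -2 / 95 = -0.02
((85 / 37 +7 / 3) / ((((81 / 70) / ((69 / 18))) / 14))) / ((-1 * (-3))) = 5792780 / 80919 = 71.59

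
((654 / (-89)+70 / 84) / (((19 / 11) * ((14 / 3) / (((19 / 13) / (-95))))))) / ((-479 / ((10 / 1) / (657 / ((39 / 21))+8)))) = -5467 / 7618756534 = -0.00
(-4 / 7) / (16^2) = -1 / 448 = -0.00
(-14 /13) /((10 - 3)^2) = -2 /91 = -0.02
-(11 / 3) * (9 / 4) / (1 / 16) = -132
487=487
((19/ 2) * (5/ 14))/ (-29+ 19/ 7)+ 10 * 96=706465/ 736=959.87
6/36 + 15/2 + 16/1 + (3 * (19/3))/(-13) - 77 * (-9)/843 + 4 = 296191/10959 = 27.03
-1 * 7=-7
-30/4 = -15/2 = -7.50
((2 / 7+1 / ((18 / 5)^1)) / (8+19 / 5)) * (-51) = -6035 / 2478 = -2.44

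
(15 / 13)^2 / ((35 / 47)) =1.79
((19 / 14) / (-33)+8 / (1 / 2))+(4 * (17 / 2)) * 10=164453 / 462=355.96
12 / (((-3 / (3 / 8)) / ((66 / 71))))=-99 / 71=-1.39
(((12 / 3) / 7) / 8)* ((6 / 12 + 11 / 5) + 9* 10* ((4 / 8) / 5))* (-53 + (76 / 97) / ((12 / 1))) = -150189 / 3395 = -44.24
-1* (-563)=563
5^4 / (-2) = -625 / 2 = -312.50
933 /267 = 311 /89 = 3.49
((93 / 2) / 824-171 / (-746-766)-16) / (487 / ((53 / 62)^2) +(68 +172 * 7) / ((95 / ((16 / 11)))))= -1608193918705 / 69681063273024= -0.02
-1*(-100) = 100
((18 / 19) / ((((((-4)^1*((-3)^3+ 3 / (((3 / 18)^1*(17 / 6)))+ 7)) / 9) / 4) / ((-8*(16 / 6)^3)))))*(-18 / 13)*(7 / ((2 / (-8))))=-26320896 / 7163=-3674.56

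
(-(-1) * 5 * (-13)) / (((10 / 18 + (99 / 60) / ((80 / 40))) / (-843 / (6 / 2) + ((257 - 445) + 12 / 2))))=10834200 / 497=21799.20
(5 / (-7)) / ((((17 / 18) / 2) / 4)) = -720 / 119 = -6.05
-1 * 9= -9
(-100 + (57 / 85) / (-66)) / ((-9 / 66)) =187019 / 255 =733.41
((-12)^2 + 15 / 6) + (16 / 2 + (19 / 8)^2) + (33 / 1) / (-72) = 30659 / 192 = 159.68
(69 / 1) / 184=3 / 8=0.38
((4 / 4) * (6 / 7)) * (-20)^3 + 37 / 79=-3791741 / 553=-6856.67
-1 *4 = -4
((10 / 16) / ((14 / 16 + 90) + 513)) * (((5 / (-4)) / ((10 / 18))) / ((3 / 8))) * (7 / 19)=-210 / 91789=-0.00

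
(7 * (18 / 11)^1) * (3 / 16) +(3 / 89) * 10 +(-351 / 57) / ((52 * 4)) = 730707 / 297616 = 2.46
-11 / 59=-0.19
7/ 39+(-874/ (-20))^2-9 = 7413391/ 3900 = 1900.87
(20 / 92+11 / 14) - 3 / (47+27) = 5734 / 5957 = 0.96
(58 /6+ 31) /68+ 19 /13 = 2731 /1326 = 2.06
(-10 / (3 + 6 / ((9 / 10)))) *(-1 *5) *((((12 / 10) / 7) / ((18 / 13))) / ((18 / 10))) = 650 / 1827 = 0.36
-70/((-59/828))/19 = 57960/1121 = 51.70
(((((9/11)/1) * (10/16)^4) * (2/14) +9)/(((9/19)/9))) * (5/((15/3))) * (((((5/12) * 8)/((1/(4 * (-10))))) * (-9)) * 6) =12158754075/9856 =1233639.82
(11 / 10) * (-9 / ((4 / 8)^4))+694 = 2678 / 5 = 535.60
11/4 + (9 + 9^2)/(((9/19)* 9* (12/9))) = 18.58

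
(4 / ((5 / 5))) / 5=4 / 5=0.80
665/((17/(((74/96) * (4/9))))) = 24605/1836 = 13.40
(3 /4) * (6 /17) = 9 /34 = 0.26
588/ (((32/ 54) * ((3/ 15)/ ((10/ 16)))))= 3100.78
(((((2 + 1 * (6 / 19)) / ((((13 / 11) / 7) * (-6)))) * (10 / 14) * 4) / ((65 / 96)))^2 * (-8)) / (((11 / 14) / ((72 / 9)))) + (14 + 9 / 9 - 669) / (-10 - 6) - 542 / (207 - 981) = -240645882307099 / 31921373016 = -7538.71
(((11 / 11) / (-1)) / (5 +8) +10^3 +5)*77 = 1005928 / 13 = 77379.08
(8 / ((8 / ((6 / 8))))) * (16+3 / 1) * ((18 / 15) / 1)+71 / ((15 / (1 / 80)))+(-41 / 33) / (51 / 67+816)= 12393715423 / 722343600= 17.16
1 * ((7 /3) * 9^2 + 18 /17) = 3231 /17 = 190.06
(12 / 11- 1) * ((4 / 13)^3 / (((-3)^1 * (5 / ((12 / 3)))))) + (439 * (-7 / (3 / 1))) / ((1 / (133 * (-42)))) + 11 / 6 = 1382818299311 / 241670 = 5721927.83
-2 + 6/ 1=4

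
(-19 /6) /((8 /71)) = -1349 /48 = -28.10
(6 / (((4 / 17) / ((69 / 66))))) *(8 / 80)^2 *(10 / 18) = 391 / 2640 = 0.15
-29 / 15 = -1.93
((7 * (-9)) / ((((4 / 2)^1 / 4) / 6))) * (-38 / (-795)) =-9576 / 265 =-36.14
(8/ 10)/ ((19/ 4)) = 16/ 95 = 0.17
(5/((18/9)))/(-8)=-5/16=-0.31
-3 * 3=-9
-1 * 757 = -757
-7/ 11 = -0.64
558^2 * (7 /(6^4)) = 6727 /4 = 1681.75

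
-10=-10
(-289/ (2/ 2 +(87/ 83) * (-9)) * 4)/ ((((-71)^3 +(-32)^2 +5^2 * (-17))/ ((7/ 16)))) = -23987/ 142924800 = -0.00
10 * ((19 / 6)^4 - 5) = 619205 / 648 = 955.56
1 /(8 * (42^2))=1 /14112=0.00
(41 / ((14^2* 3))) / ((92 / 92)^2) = 41 / 588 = 0.07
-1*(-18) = 18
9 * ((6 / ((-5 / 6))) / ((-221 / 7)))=2268 / 1105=2.05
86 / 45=1.91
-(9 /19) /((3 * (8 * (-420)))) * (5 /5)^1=1 /21280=0.00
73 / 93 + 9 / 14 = 1859 / 1302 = 1.43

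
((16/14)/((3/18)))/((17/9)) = 432/119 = 3.63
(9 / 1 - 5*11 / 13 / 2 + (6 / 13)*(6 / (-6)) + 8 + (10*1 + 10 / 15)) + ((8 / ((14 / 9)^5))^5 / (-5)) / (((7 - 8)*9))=6721757390306889063735676519 / 267784581974500511393141760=25.10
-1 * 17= -17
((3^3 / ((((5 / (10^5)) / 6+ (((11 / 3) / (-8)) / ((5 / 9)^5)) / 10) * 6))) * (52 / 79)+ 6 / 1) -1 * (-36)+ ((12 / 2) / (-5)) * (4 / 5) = 193038910074 / 5131308725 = 37.62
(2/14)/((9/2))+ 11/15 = 241/315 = 0.77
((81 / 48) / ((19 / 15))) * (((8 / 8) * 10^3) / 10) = 10125 / 76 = 133.22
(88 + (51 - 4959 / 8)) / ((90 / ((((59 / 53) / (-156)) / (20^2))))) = 226973 / 2381184000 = 0.00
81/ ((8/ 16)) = 162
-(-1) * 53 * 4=212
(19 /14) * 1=19 /14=1.36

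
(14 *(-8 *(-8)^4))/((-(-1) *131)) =-3501.92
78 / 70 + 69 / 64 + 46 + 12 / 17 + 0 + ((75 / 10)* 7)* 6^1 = 13857247 / 38080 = 363.90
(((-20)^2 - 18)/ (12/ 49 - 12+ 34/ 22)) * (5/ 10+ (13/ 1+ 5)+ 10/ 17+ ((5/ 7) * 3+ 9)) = -105816865/ 93551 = -1131.11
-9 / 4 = -2.25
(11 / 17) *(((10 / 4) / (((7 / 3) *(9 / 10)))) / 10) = 55 / 714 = 0.08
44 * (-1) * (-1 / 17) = 44 / 17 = 2.59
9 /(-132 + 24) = -1 /12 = -0.08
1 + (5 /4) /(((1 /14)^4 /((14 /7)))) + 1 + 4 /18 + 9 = 864461 /9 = 96051.22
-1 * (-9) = 9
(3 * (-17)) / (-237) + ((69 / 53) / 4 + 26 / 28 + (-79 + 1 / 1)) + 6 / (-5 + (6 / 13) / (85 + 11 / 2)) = -15300706583 / 196839244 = -77.73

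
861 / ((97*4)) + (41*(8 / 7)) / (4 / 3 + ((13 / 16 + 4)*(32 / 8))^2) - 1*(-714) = 34730784273 / 48483316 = 716.35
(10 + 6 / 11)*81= 854.18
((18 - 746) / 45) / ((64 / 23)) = -5.81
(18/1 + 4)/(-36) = -11/18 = -0.61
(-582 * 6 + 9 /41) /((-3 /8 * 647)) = 381768 /26527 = 14.39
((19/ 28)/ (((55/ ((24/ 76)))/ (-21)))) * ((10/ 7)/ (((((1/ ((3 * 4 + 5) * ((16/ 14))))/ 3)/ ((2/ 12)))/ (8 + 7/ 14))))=-5202/ 539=-9.65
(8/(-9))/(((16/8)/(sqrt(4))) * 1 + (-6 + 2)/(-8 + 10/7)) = -184/333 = -0.55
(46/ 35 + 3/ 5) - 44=-1473/ 35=-42.09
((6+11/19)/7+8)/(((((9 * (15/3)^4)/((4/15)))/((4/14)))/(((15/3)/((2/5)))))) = 4756/3142125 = 0.00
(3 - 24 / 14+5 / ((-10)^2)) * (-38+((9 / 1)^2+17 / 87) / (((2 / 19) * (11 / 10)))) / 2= 5395069 / 12180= 442.94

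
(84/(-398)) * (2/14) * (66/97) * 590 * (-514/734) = 60045480/7084201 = 8.48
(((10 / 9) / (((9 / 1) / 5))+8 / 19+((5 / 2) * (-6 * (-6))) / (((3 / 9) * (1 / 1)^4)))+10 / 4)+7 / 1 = 863497 / 3078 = 280.54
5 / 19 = 0.26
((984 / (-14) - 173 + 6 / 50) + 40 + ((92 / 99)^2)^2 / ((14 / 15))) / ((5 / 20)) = -4535827581272 / 5603476725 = -809.47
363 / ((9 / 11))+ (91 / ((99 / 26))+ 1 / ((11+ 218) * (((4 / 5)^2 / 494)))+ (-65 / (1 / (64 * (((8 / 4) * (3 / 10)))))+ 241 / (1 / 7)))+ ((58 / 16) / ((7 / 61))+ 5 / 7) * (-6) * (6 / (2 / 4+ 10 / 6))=-14438125673 / 16504488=-874.80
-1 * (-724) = 724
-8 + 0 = -8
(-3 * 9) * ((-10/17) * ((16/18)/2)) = 7.06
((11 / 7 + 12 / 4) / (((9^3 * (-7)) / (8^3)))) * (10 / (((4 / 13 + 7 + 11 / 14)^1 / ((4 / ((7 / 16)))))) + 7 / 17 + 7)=-7675543552 / 894489561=-8.58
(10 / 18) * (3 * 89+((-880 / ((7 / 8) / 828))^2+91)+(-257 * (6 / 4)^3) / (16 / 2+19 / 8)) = 14101135594955875 / 36603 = 385245351336.12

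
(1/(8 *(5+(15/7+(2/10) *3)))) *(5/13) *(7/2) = 1225/56368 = 0.02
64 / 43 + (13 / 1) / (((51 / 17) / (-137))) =-76391 / 129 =-592.18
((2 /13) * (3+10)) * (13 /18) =13 /9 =1.44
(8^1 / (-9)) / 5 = -8 / 45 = -0.18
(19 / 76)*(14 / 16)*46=161 / 16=10.06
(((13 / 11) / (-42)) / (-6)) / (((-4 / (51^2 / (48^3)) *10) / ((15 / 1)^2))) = -18785 / 30277632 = -0.00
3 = 3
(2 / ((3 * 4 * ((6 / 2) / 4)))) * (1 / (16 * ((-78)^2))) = 1 / 438048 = 0.00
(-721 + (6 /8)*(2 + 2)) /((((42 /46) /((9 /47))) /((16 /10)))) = -396336 /1645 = -240.93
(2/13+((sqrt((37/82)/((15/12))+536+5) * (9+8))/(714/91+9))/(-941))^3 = 8349404316554/2125244422425865-199067503673063 * sqrt(2527855)/177087752056144903025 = 0.00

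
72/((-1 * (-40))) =9/5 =1.80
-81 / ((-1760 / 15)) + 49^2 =845395 / 352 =2401.69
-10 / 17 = -0.59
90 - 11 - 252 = -173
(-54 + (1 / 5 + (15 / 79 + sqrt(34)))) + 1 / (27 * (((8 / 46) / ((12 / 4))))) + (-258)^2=sqrt(34) + 945786829 / 14220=66516.86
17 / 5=3.40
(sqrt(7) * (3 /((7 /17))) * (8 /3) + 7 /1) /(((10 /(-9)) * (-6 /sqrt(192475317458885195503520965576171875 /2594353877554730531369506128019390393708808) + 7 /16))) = 923881523802648938416900634765625000 /162650104259272830079020366640504588810802399 + 125647887237160255624698486328125000000 * sqrt(7) /7969855108704368673871997965384724851729317551 + 18990698327064742197537315246087000000000 * sqrt(6) /162650104259272830079020366640504588810802399 + 52708876989404182425817854560568000000000 * sqrt(42) /162650104259272830079020366640504588810802399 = 0.00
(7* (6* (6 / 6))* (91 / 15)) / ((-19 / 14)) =-17836 / 95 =-187.75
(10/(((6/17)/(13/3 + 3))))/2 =935/9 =103.89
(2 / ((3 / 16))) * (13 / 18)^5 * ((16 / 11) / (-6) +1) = 9282325 / 5845851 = 1.59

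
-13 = -13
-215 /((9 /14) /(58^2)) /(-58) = 174580 /9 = 19397.78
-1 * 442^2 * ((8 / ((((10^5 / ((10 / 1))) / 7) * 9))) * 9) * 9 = -6153966 / 625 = -9846.35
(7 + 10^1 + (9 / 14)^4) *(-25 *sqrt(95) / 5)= -3298165 *sqrt(95) / 38416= -836.80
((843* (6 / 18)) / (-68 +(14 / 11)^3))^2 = 139884228121 / 7702519696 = 18.16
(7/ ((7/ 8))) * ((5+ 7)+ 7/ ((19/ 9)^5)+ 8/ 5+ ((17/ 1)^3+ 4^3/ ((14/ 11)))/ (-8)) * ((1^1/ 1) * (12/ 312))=-420590816753/ 2253250090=-186.66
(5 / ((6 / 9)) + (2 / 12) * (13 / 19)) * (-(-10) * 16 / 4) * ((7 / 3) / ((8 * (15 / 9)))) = 3038 / 57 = 53.30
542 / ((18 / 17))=4607 / 9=511.89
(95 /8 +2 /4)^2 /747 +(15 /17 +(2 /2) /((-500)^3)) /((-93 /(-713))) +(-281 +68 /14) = -498491838980773 /1851937500000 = -269.17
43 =43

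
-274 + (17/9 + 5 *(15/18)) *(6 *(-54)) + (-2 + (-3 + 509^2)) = 256840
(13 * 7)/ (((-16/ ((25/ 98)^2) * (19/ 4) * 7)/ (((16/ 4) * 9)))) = -73125/ 182476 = -0.40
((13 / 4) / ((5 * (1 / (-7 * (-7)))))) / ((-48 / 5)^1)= -637 / 192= -3.32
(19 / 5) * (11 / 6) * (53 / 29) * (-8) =-44308 / 435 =-101.86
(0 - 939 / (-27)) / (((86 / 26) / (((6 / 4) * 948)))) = 642902 / 43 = 14951.21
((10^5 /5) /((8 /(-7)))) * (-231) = 4042500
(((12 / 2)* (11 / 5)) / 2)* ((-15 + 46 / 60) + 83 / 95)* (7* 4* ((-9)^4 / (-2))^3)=33120794172663351 / 380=87159984664903.56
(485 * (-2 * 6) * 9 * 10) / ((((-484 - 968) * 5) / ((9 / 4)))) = 39285 / 242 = 162.33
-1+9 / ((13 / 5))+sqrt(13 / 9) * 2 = 2 * sqrt(13) / 3+32 / 13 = 4.87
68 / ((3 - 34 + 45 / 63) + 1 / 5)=-2380 / 1053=-2.26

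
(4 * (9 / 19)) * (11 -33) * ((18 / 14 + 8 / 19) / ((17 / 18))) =-3236112 / 42959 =-75.33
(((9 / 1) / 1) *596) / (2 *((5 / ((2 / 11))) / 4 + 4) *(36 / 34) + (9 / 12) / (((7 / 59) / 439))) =851088 / 443971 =1.92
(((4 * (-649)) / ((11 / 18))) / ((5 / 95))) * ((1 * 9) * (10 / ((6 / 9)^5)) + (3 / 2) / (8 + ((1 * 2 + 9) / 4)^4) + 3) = -616442712453 / 11126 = -55405600.62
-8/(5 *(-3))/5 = 8/75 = 0.11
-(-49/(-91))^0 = -1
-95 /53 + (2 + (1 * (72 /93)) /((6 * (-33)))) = 11041 /54219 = 0.20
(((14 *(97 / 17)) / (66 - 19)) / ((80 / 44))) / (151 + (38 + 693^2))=1067 / 548385660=0.00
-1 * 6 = -6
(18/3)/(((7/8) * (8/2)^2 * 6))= 1/14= 0.07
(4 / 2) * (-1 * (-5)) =10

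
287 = 287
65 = 65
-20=-20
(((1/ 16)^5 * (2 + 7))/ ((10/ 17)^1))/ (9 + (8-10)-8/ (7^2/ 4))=0.00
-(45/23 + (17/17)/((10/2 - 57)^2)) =-121703/62192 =-1.96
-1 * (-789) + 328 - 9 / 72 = 8935 / 8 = 1116.88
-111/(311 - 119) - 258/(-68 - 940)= -433/1344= -0.32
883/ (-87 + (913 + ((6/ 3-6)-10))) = 883/ 812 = 1.09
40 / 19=2.11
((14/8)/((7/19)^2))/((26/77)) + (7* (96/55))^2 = 58977011/314600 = 187.47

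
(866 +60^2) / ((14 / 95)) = 30305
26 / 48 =13 / 24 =0.54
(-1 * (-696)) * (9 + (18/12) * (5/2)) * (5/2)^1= 22185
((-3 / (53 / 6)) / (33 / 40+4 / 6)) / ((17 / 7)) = -15120 / 161279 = -0.09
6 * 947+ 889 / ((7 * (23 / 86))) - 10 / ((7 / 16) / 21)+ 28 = 131212 / 23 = 5704.87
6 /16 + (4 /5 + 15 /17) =1399 /680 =2.06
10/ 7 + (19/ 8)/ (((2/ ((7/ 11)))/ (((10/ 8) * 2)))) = 3.32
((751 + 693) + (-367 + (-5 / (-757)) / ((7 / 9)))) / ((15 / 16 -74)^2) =1461009408 / 7241406739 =0.20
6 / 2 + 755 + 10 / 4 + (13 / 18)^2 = 761.02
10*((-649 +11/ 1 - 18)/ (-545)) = 1312/ 109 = 12.04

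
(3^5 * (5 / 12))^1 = 405 / 4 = 101.25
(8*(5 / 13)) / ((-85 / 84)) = -3.04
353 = 353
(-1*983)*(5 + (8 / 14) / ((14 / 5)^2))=-4986.65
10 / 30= 1 / 3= 0.33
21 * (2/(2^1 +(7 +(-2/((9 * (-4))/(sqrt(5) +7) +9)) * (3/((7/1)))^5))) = 3949006334/845006727-470596 * sqrt(5)/281668909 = 4.67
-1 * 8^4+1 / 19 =-4095.95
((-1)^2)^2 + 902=903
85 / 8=10.62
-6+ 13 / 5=-17 / 5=-3.40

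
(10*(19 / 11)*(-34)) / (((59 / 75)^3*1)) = -2725312500 / 2259169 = -1206.33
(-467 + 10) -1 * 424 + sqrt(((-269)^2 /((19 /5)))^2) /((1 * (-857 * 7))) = -100779066 /113981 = -884.17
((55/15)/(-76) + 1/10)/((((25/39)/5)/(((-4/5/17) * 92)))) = -1.75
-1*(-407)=407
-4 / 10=-2 / 5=-0.40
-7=-7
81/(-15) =-27/5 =-5.40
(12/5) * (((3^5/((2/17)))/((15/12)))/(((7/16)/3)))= 4758912/175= 27193.78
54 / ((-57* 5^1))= -18 / 95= -0.19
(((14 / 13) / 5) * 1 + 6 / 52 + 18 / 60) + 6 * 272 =106121 / 65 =1632.63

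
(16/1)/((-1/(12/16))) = -12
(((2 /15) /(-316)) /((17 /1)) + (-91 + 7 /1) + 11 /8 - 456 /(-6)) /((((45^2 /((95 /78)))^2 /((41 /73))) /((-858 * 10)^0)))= -15802864889 /11740304759508000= -0.00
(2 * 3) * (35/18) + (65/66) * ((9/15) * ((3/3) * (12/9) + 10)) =202/11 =18.36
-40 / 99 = -0.40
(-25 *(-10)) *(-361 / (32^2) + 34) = 8411.87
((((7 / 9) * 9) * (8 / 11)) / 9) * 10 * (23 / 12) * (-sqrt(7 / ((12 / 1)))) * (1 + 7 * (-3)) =32200 * sqrt(21) / 891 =165.61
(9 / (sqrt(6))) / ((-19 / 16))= -24*sqrt(6) / 19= -3.09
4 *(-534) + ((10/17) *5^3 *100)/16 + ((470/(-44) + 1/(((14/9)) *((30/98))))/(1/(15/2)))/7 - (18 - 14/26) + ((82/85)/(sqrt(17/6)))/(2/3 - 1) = -57963221/34034 - 246 *sqrt(102)/1445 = -1704.82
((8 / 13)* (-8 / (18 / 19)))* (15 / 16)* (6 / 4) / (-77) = 95 / 1001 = 0.09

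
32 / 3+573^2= 985019 / 3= 328339.67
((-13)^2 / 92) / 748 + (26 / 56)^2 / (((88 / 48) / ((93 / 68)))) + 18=122492459 / 6743968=18.16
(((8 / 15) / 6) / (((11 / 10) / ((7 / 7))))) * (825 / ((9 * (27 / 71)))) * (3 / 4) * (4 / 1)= 14200 / 243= 58.44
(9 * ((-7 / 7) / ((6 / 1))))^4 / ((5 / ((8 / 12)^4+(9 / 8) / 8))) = 1753 / 5120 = 0.34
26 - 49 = -23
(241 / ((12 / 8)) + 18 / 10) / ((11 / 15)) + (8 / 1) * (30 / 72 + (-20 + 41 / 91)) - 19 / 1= 148598 / 3003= 49.48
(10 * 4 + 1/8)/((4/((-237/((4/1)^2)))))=-76077/512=-148.59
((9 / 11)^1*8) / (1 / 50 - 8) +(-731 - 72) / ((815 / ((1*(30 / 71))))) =-1.24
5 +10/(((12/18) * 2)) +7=19.50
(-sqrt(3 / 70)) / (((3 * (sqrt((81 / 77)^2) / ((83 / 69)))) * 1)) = -913 * sqrt(210) / 167670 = -0.08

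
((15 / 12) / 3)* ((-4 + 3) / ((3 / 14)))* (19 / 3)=-665 / 54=-12.31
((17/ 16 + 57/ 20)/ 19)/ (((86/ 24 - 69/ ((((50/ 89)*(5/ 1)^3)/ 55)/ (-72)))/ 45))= 5281875/ 2219876932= 0.00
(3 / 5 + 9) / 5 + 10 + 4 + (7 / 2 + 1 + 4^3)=4221 / 50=84.42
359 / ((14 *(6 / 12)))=359 / 7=51.29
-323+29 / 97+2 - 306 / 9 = -34406 / 97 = -354.70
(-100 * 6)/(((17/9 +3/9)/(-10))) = 2700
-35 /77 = -5 /11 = -0.45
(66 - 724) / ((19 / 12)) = -415.58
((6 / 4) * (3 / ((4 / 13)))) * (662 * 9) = 348543 / 4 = 87135.75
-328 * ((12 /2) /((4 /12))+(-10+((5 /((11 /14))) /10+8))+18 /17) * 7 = -7597464 /187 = -40628.15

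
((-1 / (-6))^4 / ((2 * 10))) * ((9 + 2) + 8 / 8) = 1 / 2160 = 0.00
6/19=0.32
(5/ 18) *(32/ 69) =80/ 621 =0.13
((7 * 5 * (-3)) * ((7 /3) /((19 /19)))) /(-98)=5 /2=2.50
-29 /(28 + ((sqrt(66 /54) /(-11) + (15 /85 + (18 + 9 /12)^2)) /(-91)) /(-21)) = -21862304148052368 /21247189496483315 - 12300357888 * sqrt(11) /21247189496483315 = -1.03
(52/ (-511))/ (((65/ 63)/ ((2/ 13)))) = -0.02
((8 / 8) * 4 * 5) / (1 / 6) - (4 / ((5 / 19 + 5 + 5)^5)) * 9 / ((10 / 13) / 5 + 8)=15326541672802 / 127721221875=120.00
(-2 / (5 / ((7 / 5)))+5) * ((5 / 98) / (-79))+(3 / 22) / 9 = 7846 / 638715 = 0.01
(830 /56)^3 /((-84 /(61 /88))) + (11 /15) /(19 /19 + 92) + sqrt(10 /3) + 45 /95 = -37829102067433 /1433648240640 + sqrt(30) /3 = -24.56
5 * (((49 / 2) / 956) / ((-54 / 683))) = -167335 / 103248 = -1.62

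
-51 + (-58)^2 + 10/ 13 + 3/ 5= 215434/ 65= 3314.37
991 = 991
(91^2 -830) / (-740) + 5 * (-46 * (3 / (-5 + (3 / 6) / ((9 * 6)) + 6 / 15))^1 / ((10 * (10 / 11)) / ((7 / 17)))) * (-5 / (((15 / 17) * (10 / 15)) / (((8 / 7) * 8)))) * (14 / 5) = -73946129 / 49580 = -1491.45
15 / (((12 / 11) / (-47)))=-2585 / 4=-646.25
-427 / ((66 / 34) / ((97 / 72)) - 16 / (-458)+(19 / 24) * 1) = -3869860008 / 20549903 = -188.32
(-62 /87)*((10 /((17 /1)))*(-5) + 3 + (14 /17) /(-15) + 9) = -142352 /22185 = -6.42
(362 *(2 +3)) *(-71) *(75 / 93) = -3212750 / 31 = -103637.10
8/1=8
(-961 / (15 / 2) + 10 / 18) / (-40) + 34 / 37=273617 / 66600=4.11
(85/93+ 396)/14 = 36913/1302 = 28.35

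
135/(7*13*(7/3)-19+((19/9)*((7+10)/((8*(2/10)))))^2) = 139968/722093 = 0.19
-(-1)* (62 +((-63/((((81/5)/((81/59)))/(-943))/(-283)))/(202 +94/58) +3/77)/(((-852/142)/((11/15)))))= 6710719459/7316295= 917.23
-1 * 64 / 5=-64 / 5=-12.80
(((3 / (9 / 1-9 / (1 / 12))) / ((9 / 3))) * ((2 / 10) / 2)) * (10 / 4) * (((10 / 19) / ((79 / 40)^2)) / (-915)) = 800 / 2148295743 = 0.00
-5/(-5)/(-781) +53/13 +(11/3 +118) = 3829985/30459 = 125.74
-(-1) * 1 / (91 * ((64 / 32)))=1 / 182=0.01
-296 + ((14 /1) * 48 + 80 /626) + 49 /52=6137193 /16276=377.07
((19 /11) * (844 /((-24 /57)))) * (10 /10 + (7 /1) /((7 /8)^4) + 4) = -442629681 /7546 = -58657.52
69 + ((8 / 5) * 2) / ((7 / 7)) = 361 / 5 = 72.20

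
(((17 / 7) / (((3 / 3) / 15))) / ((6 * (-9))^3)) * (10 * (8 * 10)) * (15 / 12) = -10625 / 45927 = -0.23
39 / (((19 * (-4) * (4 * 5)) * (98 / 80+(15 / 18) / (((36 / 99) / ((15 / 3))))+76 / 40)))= -117 / 66500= -0.00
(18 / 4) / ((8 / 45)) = 405 / 16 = 25.31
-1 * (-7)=7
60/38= 30/19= 1.58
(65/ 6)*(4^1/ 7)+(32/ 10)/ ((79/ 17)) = 57062/ 8295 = 6.88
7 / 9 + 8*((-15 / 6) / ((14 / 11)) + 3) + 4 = 823 / 63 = 13.06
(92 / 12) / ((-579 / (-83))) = 1909 / 1737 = 1.10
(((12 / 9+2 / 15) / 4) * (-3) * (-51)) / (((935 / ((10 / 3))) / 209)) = 209 / 5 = 41.80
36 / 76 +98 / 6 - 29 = -695 / 57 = -12.19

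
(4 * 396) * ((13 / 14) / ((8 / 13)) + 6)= 83259 / 7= 11894.14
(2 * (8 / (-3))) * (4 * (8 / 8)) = -64 / 3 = -21.33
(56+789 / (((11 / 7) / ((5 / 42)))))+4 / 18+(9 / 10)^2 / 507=194073823 / 1673100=116.00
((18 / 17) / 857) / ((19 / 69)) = 1242 / 276811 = 0.00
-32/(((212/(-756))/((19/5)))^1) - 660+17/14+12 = -790807/3710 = -213.16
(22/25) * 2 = 44/25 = 1.76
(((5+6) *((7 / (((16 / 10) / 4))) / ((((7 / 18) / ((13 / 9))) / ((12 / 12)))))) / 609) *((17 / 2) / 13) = 935 / 1218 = 0.77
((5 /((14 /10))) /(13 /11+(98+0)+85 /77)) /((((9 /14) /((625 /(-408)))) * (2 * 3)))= -109375 /7733232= -0.01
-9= -9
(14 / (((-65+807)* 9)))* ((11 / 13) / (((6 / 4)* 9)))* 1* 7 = 154 / 167427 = 0.00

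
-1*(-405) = 405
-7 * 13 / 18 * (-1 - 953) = 4823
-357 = -357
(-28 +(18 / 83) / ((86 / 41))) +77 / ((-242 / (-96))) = 103991 / 39259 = 2.65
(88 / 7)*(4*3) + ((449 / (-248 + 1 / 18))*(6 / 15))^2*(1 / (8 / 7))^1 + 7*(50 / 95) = 10265459776672 / 66228576925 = 155.00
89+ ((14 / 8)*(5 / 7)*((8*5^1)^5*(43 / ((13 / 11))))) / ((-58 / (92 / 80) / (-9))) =313315233553 / 377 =831074890.06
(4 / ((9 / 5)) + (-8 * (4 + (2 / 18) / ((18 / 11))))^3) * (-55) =1007327996180 / 531441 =1895465.34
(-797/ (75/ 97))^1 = -77309/ 75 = -1030.79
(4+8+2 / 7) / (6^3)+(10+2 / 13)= 100351 / 9828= 10.21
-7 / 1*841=-5887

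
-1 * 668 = -668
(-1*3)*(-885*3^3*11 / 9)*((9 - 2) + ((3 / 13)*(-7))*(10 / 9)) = 5928615 / 13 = 456047.31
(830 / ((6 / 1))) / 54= 415 / 162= 2.56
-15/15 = -1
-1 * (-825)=825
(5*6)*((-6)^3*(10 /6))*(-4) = 43200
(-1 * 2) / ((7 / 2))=-4 / 7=-0.57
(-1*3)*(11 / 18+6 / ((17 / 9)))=-11.36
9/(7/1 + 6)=9/13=0.69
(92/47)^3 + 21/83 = 66811387/8617309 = 7.75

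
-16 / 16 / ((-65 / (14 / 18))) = 7 / 585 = 0.01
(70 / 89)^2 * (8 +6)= 68600 / 7921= 8.66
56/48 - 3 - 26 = -167/6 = -27.83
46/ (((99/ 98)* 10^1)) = 2254/ 495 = 4.55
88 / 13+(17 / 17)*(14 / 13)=102 / 13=7.85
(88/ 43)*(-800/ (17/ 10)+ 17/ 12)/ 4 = -240.04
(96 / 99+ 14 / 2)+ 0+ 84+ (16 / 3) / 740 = 187173 / 2035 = 91.98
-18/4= -9/2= -4.50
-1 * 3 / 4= -3 / 4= -0.75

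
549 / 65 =8.45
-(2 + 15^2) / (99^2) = -227 / 9801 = -0.02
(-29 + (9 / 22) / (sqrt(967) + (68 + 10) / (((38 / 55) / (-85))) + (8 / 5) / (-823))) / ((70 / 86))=-1715832944592877462489 / 48158833021613857620 - 52570890335 * sqrt(967) / 9631766604322771524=-35.63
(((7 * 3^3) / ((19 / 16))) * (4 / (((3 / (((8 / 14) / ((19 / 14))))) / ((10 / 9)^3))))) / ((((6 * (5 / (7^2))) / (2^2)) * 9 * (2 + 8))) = 7024640 / 789507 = 8.90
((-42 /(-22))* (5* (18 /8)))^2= 893025 /1936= 461.27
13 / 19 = 0.68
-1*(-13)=13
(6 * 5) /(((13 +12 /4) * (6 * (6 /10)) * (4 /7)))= 175 /192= 0.91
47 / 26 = 1.81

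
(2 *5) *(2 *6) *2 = 240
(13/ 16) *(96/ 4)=39/ 2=19.50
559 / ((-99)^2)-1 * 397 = -396.94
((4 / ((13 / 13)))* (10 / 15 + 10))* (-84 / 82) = -1792 / 41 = -43.71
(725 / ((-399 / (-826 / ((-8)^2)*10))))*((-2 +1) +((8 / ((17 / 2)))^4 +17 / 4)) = 15172934125 / 16036032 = 946.18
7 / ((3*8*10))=7 / 240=0.03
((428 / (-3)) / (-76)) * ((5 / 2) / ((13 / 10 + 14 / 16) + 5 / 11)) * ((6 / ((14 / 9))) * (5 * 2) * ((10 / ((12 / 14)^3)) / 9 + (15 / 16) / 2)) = 2554825625 / 16619148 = 153.73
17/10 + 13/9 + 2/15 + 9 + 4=293/18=16.28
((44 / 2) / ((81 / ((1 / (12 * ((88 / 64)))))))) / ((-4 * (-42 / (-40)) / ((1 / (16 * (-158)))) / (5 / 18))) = 25 / 58051728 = 0.00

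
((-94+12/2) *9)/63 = -88/7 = -12.57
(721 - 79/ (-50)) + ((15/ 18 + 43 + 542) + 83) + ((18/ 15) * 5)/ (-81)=939154/ 675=1391.34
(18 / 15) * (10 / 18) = 2 / 3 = 0.67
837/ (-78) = -279/ 26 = -10.73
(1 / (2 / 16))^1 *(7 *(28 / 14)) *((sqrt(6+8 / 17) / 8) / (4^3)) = 7 *sqrt(1870) / 544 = 0.56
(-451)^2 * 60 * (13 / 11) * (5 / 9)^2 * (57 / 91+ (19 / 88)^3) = 8293228839125 / 2927232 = 2833130.01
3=3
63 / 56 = 9 / 8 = 1.12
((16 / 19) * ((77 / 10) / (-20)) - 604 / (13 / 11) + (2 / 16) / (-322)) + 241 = -4301222927 / 15906800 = -270.40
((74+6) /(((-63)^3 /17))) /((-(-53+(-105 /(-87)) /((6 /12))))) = -39440 /366818949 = -0.00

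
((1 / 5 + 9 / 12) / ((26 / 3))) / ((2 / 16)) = 57 / 65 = 0.88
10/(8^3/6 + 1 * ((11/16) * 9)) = 480/4393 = 0.11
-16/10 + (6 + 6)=52/5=10.40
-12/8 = -3/2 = -1.50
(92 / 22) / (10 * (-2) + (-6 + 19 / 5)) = -230 / 1221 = -0.19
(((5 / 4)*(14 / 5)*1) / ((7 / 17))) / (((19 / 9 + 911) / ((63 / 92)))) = 0.01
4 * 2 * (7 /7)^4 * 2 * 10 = 160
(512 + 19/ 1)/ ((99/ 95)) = 5605/ 11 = 509.55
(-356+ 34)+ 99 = -223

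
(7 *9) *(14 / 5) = 176.40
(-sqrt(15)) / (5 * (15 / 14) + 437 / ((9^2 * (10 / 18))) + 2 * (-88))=630 * sqrt(15) / 101387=0.02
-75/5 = -15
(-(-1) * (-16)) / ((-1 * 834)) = 8 / 417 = 0.02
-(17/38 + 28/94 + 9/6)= -2005/893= -2.25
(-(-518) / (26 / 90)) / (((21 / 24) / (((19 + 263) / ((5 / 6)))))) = 9014976 / 13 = 693459.69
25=25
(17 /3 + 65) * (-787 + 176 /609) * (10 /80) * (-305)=7744764655 /3654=2119530.56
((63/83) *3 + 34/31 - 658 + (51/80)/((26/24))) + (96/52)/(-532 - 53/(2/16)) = -104571917289/159886220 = -654.04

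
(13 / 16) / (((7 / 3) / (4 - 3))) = 39 / 112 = 0.35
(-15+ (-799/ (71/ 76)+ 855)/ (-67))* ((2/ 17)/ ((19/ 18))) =-1.67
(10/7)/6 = 5/21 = 0.24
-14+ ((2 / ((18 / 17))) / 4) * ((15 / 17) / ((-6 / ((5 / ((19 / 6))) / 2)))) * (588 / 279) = -149653 / 10602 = -14.12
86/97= 0.89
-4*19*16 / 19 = -64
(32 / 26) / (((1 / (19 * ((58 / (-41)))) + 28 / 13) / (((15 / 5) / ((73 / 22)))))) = 1163712 / 2213579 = 0.53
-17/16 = -1.06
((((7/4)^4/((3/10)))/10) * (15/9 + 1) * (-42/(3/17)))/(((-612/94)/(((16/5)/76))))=789929/61560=12.83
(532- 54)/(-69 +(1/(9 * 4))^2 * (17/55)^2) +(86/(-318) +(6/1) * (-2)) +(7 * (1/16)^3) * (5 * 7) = -3371603334381851/176171673391104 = -19.14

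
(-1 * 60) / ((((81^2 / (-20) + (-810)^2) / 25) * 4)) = -2500 / 4371813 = -0.00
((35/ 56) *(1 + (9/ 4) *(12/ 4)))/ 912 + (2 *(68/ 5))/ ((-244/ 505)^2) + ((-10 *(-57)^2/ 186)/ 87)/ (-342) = 34127079058955/ 292877111808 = 116.52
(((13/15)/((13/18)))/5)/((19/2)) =12/475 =0.03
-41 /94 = -0.44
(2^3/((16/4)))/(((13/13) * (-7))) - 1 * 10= -72/7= -10.29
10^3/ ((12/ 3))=250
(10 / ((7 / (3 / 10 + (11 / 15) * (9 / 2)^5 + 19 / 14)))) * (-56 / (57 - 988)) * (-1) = -1517447 / 13034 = -116.42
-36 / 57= -12 / 19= -0.63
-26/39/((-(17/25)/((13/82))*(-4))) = -325/8364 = -0.04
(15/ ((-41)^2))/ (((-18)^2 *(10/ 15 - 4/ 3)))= -5/ 121032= -0.00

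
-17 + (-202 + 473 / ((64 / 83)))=25243 / 64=394.42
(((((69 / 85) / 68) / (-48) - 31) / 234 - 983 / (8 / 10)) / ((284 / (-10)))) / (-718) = -2045646931 / 33944007168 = -0.06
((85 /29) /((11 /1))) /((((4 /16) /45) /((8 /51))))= 2400 /319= 7.52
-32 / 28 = -8 / 7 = -1.14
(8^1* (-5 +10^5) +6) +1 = 799967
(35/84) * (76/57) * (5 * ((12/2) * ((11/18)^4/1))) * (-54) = -366025/2916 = -125.52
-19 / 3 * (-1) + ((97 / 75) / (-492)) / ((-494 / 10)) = 11544877 / 1822860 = 6.33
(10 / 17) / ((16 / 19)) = 95 / 136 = 0.70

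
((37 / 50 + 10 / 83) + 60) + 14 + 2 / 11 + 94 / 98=170003919 / 2236850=76.00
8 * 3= 24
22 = 22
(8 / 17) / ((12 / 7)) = 14 / 51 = 0.27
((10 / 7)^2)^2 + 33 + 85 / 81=38.21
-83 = -83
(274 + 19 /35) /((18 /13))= 41639 /210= 198.28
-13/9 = -1.44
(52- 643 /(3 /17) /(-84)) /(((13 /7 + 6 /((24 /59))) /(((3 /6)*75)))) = 120175 /558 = 215.37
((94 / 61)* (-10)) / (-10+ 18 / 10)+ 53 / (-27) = -5653 / 67527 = -0.08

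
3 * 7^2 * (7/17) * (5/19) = 5145/323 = 15.93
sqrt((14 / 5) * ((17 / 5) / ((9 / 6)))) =2 * sqrt(357) / 15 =2.52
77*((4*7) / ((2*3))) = 1078 / 3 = 359.33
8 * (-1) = -8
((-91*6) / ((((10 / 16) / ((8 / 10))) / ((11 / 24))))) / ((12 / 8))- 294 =-507.55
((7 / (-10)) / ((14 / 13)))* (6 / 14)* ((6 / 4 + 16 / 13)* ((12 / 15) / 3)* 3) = -213 / 350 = -0.61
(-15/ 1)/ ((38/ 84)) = -630/ 19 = -33.16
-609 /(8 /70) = -21315 /4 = -5328.75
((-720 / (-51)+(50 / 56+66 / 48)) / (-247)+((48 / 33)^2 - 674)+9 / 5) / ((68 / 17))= -5017739481 / 29949920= -167.54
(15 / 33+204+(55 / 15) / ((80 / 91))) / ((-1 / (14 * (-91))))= 265788.73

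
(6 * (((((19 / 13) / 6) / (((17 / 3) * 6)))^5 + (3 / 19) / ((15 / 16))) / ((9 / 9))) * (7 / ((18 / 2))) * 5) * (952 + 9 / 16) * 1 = 223923196198587882058979 / 59818076156837486592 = 3743.40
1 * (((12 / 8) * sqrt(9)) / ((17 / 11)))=99 / 34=2.91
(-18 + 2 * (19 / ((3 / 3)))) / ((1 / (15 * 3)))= 900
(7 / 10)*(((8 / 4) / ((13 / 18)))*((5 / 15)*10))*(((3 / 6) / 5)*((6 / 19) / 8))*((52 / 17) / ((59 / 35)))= 882 / 19057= 0.05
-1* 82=-82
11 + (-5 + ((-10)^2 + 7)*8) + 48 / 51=14670 / 17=862.94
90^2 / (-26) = -4050 / 13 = -311.54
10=10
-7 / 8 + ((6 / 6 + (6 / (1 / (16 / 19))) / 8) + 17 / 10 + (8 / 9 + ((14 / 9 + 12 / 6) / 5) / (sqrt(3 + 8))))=32 * sqrt(11) / 495 + 22883 / 6840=3.56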